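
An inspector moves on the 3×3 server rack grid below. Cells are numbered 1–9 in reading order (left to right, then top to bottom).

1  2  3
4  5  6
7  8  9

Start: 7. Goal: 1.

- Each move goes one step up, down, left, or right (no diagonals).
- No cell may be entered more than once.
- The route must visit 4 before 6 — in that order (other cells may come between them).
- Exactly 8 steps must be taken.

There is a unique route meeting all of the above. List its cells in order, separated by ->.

7 -> 4 -> 5 -> 8 -> 9 -> 6 -> 3 -> 2 -> 1

The waypoints must appear in the order 4, 6, with no cell reused.
Route from 7: up to 4, right to 5, down to 8, right to 9, 2× up (reaching 3), 2× left (reaching 1) — 8 moves in all.
Check: order respected (4 at step 1, 6 at step 5); 8 moves as required.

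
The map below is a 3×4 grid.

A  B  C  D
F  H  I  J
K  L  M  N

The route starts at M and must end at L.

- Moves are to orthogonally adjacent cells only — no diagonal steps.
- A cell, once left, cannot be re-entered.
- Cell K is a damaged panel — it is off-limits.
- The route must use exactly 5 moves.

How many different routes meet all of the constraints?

Need simple routes of exactly 5 moves from M to L (Manhattan distance 1, so 2 moves are spent on a detour and 2 undoing it).
Enumerating: M I C B H L | M N J I H L.
That gives 2 routes.

2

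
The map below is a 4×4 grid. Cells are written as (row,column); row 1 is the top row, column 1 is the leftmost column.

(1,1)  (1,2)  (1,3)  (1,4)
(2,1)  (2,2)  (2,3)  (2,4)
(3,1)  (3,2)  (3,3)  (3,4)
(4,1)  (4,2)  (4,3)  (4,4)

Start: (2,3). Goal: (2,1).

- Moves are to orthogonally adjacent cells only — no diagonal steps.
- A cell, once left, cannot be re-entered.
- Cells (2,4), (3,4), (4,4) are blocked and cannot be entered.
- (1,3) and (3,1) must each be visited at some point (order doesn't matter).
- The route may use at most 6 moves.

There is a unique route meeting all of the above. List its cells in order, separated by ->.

(2,3) -> (1,3) -> (1,2) -> (2,2) -> (3,2) -> (3,1) -> (2,1)

The 6-move cap with required stops at (1,3), (3,1) leaves no slack for detours.
Route from (2,3): up to (1,3), left to (1,2), 2× down (reaching (3,2)), left to (3,1), up to (2,1) — 6 moves in all.
Check: all required cells visited; 6 ≤ 6 moves.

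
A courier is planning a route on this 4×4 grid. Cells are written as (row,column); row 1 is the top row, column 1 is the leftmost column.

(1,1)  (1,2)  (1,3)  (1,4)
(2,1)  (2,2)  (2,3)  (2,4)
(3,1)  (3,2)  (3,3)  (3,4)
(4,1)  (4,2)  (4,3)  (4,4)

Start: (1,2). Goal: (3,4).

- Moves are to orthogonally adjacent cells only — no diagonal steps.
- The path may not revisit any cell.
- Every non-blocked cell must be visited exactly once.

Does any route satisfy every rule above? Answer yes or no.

no

Colour the cells like a checkerboard: each orthogonal step flips colour, so a Hamiltonian route alternates colours. Here there are 8 cells of one colour and 8 of the other, with start on the same colour as the goal — the counts and endpoints can't be arranged into an alternating sequence of length 16, so no Hamiltonian route exists.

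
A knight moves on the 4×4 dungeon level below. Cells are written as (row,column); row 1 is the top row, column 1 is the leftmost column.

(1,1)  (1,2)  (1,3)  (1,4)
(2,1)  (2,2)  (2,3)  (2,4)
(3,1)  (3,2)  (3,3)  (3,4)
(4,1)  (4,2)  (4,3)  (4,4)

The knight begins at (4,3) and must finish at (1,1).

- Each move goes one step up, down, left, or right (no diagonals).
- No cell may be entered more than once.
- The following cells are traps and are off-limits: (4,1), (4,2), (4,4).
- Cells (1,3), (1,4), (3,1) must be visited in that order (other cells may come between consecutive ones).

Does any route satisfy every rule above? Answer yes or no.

Ignoring the required order, 4 revisit-free routes from (4,3) to (1,1) pass through all of (1,3), (1,4), and (3,1); the waypoint orders that occur are (1,4) → (1,3) → (3,1) (3); (3,1) → (1,4) → (1,3) (1) — never (1,3) → (1,4) → (3,1).

no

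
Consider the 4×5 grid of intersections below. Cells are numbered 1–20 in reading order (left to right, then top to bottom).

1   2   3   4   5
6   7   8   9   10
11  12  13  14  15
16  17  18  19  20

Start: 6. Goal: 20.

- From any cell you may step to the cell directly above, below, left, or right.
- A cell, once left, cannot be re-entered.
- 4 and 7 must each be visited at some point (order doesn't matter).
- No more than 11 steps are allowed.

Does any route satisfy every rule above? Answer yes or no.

yes

One route that works: 6 → 7 → 2 → 3 → 4 → 9 → 14 → 19 → 20.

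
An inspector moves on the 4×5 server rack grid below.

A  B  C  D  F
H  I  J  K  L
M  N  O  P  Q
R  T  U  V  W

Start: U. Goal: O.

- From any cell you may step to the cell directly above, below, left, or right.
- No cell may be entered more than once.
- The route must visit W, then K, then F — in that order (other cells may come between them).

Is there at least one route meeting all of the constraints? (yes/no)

yes

One route that works: U → V → W → Q → P → K → L → F → D → C → J → O.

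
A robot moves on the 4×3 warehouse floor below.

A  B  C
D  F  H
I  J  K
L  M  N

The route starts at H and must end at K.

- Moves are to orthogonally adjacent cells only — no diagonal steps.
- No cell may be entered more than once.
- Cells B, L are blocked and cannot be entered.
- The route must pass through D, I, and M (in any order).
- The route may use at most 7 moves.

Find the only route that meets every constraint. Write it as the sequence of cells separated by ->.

H -> F -> D -> I -> J -> M -> N -> K

The 7-move cap with required stops at D, I, M leaves no slack for detours.
Route from H: 2× left (reaching D), down to I, right to J, down to M, right to N, up to K — 7 moves in all.
Check: all required cells visited; 7 ≤ 7 moves.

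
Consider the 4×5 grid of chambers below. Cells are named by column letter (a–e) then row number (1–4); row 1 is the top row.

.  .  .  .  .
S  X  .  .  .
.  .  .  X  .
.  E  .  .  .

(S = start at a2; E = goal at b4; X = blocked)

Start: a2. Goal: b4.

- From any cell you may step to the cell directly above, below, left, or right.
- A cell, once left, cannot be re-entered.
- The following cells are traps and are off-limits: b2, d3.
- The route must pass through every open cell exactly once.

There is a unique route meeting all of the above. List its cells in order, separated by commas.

Need to visit all 18 open cells exactly once, starting at a2 and ending at b4.
Cell a1 has only two open neighbours (a2 and b1), so the path must pass straight through it: one of those is the cell it's entered from and the other is where it exits.
Route from a2: up 1 to a1, right 2 to c1, down 1 to c2, right 1 to d2, up 1 to d1, right 1 to e1, down 3 to e4, left 2 to c4, up 1 to c3, left 2 to a3, down 1 to a4, right 1 to b4 — 17 moves in all.
Check: all 18 open cells covered.

a2, a1, b1, c1, c2, d2, d1, e1, e2, e3, e4, d4, c4, c3, b3, a3, a4, b4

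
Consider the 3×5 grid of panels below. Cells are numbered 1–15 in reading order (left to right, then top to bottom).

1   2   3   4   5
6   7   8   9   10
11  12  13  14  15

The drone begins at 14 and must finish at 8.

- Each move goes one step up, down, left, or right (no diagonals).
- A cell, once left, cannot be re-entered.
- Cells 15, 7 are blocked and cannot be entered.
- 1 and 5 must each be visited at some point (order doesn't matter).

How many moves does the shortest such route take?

12

Any route passes through 1 and 5 in some order between 14 and 8. Summing Manhattan distances along each leg and taking the cheapest ordering (14 → 5 → 1 → 8) gives a lower bound of 3 + 4 + 3 = 10 moves.
The shortest route satisfying every rule uses 12 moves: 14 → 9 → 10 → 5 → 4 → 3 → 2 → 1 → 6 → 11 → 12 → 13 → 8.
The no-revisit rule (legs can't share cells) pushes the minimum above the 10-move bound; an exhaustive check rules out every length from 10 to 11, leaving 12 as the minimum.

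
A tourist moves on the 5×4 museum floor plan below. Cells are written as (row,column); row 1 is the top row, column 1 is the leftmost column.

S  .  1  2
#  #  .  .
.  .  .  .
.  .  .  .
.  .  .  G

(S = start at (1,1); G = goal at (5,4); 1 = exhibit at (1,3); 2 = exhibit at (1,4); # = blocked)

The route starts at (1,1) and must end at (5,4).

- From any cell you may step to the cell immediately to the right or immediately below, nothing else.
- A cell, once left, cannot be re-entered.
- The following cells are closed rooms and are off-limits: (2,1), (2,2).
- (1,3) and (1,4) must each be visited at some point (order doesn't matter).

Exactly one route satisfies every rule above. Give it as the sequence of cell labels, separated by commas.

(1,1), (1,2), (1,3), (1,4), (2,4), (3,4), (4,4), (5,4)

Moves only go right or down, so the column and row indices never decrease.
Route from (1,1): 3× right (reaching (1,4)), 4× down (reaching (5,4)) — 7 moves in all.
Check: all required cells visited.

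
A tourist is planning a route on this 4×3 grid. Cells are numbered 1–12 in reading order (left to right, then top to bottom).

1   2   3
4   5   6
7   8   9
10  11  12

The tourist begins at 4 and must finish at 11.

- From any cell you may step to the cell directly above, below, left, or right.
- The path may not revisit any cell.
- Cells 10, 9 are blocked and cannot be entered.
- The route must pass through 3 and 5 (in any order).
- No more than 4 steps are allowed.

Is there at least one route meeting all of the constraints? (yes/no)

Even ignoring the no-revisit rule, getting from 4 to 11, taking the cheapest ordering 4 → 3 → 5 → 11 needs at least 3 + 2 + 2 = 7 moves (Manhattan distance per leg), which exceeds the 4-move limit.

no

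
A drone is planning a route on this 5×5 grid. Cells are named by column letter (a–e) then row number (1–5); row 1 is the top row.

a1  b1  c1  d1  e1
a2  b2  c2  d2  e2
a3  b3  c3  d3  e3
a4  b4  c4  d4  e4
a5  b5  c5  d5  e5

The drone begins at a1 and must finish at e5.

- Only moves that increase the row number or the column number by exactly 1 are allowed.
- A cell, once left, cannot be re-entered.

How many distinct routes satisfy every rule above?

A right/down-only route from a1 to e5 makes exactly 4 down-moves and 4 right-moves in some order.
With no other constraints that would be C(8,4) = 70 routes.
That gives 70 routes.

70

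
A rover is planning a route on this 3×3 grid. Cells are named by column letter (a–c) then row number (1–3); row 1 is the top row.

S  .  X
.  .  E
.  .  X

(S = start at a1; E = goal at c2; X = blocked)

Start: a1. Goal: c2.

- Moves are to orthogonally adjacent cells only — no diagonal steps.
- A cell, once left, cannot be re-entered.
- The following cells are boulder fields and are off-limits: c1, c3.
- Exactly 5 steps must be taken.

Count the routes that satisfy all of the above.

1

Need simple routes of exactly 5 moves from a1 to c2 (Manhattan distance 3, so 1 moves are spent on a detour and 1 undoing it).
Enumerating: a1 a2 a3 b3 b2 c2.
That gives 1 route.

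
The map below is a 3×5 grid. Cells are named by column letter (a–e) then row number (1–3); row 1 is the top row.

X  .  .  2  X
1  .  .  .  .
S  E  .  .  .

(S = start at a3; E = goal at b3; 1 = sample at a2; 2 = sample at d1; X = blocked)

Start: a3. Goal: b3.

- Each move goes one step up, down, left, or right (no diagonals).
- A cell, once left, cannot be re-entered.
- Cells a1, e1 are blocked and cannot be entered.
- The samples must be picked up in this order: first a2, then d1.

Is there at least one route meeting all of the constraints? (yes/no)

yes

One route that works: a3 → a2 → b2 → b1 → c1 → d1 → d2 → d3 → c3 → b3.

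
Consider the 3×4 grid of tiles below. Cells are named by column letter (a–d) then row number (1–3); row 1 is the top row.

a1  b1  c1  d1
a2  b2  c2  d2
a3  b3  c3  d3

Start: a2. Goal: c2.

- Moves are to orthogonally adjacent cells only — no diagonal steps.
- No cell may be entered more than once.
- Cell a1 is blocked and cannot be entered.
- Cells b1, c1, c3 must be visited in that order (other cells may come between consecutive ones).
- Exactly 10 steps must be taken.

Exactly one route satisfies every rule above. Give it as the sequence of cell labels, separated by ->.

a2 -> a3 -> b3 -> b2 -> b1 -> c1 -> d1 -> d2 -> d3 -> c3 -> c2

The waypoints must appear in the order b1, c1, c3, with no cell reused.
Route from a2: down 1 to a3, right 1 to b3, up 2 to b1, right 2 to d1, down 2 to d3, left 1 to c3, up 1 to c2 — 10 moves in all.
Check: order respected (b1 at step 4, c1 at step 5, c3 at step 9); 10 moves as required.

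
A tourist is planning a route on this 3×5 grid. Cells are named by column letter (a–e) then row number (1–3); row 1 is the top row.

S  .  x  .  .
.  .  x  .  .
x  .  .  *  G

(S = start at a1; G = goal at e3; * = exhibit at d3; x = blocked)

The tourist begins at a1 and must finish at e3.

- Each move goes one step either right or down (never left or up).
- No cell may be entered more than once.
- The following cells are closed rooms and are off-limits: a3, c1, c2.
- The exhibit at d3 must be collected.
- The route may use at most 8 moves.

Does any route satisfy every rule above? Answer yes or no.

One route that works: a1 → a2 → b2 → b3 → c3 → d3 → e3.

yes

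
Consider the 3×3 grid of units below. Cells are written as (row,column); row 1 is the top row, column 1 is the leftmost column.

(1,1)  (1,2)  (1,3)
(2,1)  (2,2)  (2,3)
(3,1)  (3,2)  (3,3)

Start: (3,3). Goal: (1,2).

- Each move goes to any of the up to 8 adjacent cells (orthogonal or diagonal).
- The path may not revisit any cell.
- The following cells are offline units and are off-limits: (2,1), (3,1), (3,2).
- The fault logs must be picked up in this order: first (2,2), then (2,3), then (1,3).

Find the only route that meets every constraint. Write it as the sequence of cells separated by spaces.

The waypoints must appear in the order (2,2), (2,3), (1,3), with no cell reused.
Route from (3,3): up-left 1 to (2,2), right 1 to (2,3), up 1 to (1,3), left 1 to (1,2) — 4 moves in all.
Check: order respected ((2,2) at step 1, (2,3) at step 2, (1,3) at step 3).

(3,3) (2,2) (2,3) (1,3) (1,2)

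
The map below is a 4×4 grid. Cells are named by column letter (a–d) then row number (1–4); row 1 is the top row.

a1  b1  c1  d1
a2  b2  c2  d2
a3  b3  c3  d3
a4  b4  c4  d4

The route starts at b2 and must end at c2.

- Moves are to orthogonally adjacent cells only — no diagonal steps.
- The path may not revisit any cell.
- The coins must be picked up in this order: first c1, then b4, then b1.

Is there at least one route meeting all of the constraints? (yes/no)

Ignoring the required order, 18 revisit-free routes from b2 to c2 pass through all of c1, b4, and b1; the waypoint orders that occur are b4 → b1 → c1 (8); b1 → b4 → c1 (6); b1 → c1 → b4 (4) — never c1 → b4 → b1.

no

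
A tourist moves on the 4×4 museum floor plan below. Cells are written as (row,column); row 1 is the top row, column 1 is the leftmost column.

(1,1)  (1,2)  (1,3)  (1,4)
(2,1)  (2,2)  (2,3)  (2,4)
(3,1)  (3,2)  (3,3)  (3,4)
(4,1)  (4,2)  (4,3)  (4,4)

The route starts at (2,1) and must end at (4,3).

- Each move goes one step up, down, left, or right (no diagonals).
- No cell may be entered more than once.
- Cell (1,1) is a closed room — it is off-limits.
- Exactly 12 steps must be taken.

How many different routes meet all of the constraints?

15

Need simple routes of exactly 12 moves from (2,1) to (4,3) (Manhattan distance 4, so 4 moves are spent on a detour and 4 undoing it).
Branch systematically from the start, pruning whenever the remaining move budget drops below the Manhattan distance to (4,3) or differs from it in parity. Grouping the completions by first move — via (3,1): 11; via (2,2): 4 — and summing: 11 + 4 = 15.
That gives 15 routes.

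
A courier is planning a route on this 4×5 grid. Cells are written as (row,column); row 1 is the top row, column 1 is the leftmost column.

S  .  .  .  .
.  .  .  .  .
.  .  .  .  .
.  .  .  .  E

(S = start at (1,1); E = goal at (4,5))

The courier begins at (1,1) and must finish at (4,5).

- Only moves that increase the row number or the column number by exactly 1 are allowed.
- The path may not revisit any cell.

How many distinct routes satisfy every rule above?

35

A right/down-only route from (1,1) to (4,5) makes exactly 3 down-moves and 4 right-moves in some order.
With no other constraints that would be C(7,3) = 35 routes.
That gives 35 routes.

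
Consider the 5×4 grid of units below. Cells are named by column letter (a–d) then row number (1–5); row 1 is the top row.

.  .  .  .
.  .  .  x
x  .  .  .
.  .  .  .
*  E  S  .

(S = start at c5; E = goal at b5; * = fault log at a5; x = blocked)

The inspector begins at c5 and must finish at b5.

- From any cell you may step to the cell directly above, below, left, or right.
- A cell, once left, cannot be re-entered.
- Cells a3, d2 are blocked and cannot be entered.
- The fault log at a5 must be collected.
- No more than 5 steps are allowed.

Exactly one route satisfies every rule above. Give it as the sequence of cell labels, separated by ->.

The budget equals the shortest possible length, so every move has to be on a shortest route through the required cells.
Route from c5: up 1 to c4, left 2 to a4, down 1 to a5, right 1 to b5 — 5 moves in all.
Check: all required cells visited; 5 ≤ 5 moves.

c5 -> c4 -> b4 -> a4 -> a5 -> b5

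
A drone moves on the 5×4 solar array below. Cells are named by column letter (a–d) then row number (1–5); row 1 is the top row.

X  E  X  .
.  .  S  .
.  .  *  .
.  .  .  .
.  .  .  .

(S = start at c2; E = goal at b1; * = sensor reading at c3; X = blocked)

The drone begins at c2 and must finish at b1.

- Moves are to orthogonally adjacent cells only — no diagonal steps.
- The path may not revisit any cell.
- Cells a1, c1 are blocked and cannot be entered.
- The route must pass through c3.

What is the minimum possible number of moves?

Any route passes through c3 somewhere between c2 and b1. Summing Manhattan distances along the two legs (c2 → c3 → b1) gives a lower bound of 1 + 3 = 4 moves.
A route of 4 moves achieves this: c2 → c3 → b3 → b2 → b1.
Since 4 matches the lower bound, it is optimal.

4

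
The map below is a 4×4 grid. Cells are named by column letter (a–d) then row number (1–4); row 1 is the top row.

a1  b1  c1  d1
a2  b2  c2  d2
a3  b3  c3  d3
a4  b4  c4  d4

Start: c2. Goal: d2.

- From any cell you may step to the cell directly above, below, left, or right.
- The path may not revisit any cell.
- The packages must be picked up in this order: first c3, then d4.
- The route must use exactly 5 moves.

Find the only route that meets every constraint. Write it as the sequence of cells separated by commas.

c2, c3, c4, d4, d3, d2

The waypoints must appear in the order c3, d4, with no cell reused.
Route from c2: down 2 to c4, right 1 to d4, up 2 to d2 — 5 moves in all.
Check: order respected (c3 at step 1, d4 at step 3); 5 moves as required.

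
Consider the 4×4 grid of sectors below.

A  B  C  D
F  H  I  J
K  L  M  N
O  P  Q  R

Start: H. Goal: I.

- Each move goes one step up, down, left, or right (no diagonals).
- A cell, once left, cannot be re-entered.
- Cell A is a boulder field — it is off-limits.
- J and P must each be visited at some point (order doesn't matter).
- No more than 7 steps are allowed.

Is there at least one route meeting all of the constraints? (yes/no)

One route that works: H → L → P → Q → M → N → J → I.

yes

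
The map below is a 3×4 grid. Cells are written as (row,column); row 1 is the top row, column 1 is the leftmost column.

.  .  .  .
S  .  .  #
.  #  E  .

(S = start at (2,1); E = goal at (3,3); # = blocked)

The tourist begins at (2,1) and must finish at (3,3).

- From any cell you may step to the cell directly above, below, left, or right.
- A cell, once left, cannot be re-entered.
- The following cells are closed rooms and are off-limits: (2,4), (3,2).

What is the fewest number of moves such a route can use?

3

The Manhattan distance from (2,1) to (3,3) is |2−3| + |1−3| = 3, so at least 3 moves are needed.
A route of 3 moves achieves this: (2,1) → (2,2) → (2,3) → (3,3).
Since 3 matches the lower bound, it is optimal.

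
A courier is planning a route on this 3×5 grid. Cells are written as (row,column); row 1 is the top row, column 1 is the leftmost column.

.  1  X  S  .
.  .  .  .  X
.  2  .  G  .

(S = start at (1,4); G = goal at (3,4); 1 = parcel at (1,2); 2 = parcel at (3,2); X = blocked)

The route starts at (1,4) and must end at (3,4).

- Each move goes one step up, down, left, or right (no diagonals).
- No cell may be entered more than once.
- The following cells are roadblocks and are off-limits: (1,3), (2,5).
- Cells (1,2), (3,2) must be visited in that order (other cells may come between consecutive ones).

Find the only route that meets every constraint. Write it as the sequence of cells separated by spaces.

The waypoints must appear in the order (1,2), (3,2), with no cell reused.
Route from (1,4): down to (2,4), 2× left (reaching (2,2)), up to (1,2), left to (1,1), 2× down (reaching (3,1)), 3× right (reaching (3,4)) — 10 moves in all.
Check: order respected (1 at step 4, 2 at step 8).

(1,4) (2,4) (2,3) (2,2) (1,2) (1,1) (2,1) (3,1) (3,2) (3,3) (3,4)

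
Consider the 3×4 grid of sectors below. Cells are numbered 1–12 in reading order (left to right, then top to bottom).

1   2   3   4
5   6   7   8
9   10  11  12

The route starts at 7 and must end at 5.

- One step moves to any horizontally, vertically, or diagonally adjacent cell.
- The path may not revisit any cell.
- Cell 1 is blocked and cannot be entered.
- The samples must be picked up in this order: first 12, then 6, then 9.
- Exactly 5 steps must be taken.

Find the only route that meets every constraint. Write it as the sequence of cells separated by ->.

7 -> 12 -> 11 -> 6 -> 9 -> 5

The waypoints must appear in the order 12, 6, 9, with no cell reused.
Route from 7: down-right to 12, left to 11, up-left to 6, down-left to 9, up to 5 — 5 moves in all.
Check: order respected (12 at step 1, 6 at step 3, 9 at step 4); 5 moves as required.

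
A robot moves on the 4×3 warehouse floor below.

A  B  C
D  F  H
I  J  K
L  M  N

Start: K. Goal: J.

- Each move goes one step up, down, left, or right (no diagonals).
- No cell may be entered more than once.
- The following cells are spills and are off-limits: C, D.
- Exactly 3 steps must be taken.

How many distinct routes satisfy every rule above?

Need simple routes of exactly 3 moves from K to J (Manhattan distance 1, so 1 moves are spent on a detour and 1 undoing it).
Enumerating: K H F J | K N M J.
That gives 2 routes.

2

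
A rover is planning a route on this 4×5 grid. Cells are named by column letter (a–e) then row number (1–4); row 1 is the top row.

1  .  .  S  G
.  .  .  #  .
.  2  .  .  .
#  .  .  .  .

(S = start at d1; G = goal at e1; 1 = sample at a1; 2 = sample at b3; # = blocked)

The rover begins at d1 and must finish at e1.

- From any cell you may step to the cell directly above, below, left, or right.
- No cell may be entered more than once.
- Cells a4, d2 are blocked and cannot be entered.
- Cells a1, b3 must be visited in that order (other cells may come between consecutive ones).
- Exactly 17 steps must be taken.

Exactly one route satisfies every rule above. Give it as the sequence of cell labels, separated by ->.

The waypoints must appear in the order a1, b3, with no cell reused.
Route from d1: left to c1, down to c2, left to b2, up to b1, left to a1, 2× down (reaching a3), right to b3, down to b4, right to c4, up to c3, right to d3, down to d4, right to e4, 3× up (reaching e1) — 17 moves in all.
Check: order respected (1 at step 5, 2 at step 8); 17 moves as required.

d1 -> c1 -> c2 -> b2 -> b1 -> a1 -> a2 -> a3 -> b3 -> b4 -> c4 -> c3 -> d3 -> d4 -> e4 -> e3 -> e2 -> e1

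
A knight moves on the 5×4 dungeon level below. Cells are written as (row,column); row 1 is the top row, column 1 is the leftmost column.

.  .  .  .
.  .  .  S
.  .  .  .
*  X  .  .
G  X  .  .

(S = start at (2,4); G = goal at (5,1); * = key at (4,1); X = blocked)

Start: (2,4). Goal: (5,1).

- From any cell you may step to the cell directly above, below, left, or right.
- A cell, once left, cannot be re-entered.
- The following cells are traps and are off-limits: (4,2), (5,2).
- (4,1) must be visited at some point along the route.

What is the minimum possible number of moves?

Any route passes through (4,1) somewhere between (2,4) and (5,1). Summing Manhattan distances along the two legs ((2,4) → (4,1) → (5,1)) gives a lower bound of 5 + 1 = 6 moves.
A route of 6 moves achieves this: (2,4) → (3,4) → (3,3) → (3,2) → (3,1) → (4,1) → (5,1).
Since 6 matches the lower bound, it is optimal.

6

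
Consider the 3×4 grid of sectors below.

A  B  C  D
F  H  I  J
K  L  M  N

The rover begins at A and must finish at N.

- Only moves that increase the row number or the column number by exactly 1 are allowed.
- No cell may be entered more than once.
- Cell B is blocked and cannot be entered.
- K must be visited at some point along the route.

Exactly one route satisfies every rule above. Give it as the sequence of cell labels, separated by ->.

A -> F -> K -> L -> M -> N

Moves only go right or down, so the column and row indices never decrease.
Route from A: 2× down (reaching K), 3× right (reaching N) — 5 moves in all.
Check: all required cells visited.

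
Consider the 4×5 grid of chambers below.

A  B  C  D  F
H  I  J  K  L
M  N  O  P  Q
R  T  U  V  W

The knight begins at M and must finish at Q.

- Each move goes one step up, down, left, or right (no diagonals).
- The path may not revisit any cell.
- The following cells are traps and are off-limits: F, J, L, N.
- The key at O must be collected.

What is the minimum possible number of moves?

6

Any route passes through O somewhere between M and Q. Summing Manhattan distances along the two legs (M → O → Q) gives a lower bound of 2 + 2 = 4 moves.
That bound ignores the blocked cells. Measuring each leg by the fewest moves that actually steer around them (M→O: 4; O→Q: 2) raises the lower bound to 6.
A route of 6 moves exists: M → R → T → U → O → P → Q.
Since 6 matches that lower bound, it is optimal.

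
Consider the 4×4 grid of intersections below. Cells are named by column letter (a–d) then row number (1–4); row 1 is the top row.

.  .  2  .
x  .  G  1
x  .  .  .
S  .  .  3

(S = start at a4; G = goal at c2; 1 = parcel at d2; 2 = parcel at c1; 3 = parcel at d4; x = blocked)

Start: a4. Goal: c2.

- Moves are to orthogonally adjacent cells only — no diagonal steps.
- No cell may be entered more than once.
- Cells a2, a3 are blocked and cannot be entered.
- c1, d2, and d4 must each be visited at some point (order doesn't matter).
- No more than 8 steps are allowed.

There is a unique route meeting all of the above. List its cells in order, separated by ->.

a4 -> b4 -> c4 -> d4 -> d3 -> d2 -> d1 -> c1 -> c2

The budget equals the shortest possible length, so every move has to be on a shortest route through the required cells.
Route from a4: right 3 to d4, up 3 to d1, left 1 to c1, down 1 to c2 — 8 moves in all.
Check: all required cells visited; 8 ≤ 8 moves.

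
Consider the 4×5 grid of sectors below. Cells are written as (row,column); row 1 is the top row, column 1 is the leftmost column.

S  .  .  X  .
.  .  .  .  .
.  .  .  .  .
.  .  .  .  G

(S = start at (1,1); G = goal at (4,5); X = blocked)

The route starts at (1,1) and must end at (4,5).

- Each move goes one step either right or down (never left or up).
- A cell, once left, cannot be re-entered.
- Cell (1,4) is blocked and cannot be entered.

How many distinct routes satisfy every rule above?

31

A right/down-only route from (1,1) to (4,5) makes exactly 3 down-moves and 4 right-moves in some order.
With no other constraints that would be C(7,3) = 35 routes.
Subtract routes through each blocked cell (inclusion–exclusion for overlaps): − through (1,4): 4 → 31.
That gives 31 routes.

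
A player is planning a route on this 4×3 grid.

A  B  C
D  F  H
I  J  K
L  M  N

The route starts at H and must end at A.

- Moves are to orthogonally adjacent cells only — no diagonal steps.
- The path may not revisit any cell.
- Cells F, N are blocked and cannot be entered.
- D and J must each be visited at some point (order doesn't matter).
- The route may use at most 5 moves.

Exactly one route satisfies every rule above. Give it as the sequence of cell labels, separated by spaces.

H K J I D A

The 5-move cap with required stops at D, J leaves no slack for detours.
Route from H: down to K, 2× left (reaching I), 2× up (reaching A) — 5 moves in all.
Check: all required cells visited; 5 ≤ 5 moves.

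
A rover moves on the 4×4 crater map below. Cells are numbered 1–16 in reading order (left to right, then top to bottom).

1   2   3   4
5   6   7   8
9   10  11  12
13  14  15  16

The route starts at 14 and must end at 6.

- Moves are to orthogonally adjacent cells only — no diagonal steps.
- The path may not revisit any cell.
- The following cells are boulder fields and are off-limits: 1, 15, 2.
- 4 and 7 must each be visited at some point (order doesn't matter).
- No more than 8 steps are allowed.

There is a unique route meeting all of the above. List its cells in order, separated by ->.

14 -> 10 -> 11 -> 12 -> 8 -> 4 -> 3 -> 7 -> 6

Any route must reach 4 and 7 and still end at 6 within 8 moves, so the order of the required stops is forced.
Route from 14: up 1 to 10, right 2 to 12, up 2 to 4, left 1 to 3, down 1 to 7, left 1 to 6 — 8 moves in all.
Check: all required cells visited; 8 ≤ 8 moves.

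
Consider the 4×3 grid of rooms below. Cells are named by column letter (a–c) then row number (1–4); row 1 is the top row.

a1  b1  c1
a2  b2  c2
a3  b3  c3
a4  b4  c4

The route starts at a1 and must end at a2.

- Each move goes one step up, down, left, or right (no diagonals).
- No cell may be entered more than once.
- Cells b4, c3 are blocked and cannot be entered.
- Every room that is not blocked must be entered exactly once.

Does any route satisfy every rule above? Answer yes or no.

Cell a4 has only one open neighbour but is neither the start nor the goal, so a Hamiltonian route would have to both enter and leave it through the same neighbour — impossible without revisiting.

no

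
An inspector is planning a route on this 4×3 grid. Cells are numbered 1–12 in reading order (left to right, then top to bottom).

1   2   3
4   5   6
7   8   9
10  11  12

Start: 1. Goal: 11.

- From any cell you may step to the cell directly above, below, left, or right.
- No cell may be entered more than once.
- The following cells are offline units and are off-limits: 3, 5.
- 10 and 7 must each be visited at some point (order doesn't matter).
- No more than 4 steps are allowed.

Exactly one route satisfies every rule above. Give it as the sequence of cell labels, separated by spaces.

1 4 7 10 11

The budget equals the shortest possible length, so every move has to be on a shortest route through the required cells.
Route from 1: 3× down (reaching 10), right to 11 — 4 moves in all.
Check: all required cells visited; 4 ≤ 4 moves.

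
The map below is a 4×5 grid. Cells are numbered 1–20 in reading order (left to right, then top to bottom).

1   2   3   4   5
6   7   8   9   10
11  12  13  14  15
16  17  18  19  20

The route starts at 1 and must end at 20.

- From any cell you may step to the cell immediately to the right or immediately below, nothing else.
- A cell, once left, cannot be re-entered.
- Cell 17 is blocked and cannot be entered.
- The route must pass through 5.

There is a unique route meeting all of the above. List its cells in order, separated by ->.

1 -> 2 -> 3 -> 4 -> 5 -> 10 -> 15 -> 20

Moves only go right or down, so the column and row indices never decrease.
Route from 1: right 4 to 5, down 3 to 20 — 7 moves in all.
Check: all required cells visited.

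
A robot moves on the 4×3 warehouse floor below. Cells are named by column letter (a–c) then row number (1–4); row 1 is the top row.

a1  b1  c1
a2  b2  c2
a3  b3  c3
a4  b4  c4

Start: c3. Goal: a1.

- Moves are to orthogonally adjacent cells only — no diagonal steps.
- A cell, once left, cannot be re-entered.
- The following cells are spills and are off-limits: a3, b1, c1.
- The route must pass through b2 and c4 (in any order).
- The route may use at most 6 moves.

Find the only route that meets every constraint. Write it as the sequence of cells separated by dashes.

c3 - c4 - b4 - b3 - b2 - a2 - a1

The budget equals the shortest possible length, so every move has to be on a shortest route through the required cells.
Route from c3: down to c4, left to b4, 2× up (reaching b2), left to a2, up to a1 — 6 moves in all.
Check: all required cells visited; 6 ≤ 6 moves.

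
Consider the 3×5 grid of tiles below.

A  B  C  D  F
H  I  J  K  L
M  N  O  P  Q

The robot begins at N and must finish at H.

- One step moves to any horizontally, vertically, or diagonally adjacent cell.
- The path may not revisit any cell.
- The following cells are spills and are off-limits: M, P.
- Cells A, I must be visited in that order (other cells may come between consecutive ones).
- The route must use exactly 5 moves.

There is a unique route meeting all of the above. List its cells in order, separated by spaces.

The waypoints must appear in the order A, I, with no cell reused.
Route from N: up-right 1 to J, up-left 1 to B, left 1 to A, down-right 1 to I, left 1 to H — 5 moves in all.
Check: order respected (A at step 3, I at step 4); 5 moves as required.

N J B A I H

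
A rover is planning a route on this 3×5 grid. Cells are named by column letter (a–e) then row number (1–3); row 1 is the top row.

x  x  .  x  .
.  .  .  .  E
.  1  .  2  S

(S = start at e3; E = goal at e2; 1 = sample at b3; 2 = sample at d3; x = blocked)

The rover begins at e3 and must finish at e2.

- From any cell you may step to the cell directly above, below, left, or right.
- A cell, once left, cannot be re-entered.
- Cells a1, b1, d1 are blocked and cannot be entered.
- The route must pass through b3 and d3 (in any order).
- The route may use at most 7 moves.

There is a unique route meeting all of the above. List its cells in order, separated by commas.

e3, d3, c3, b3, b2, c2, d2, e2

The 7-move cap with required stops at b3, d3 leaves no slack for detours.
Route from e3: 3× left (reaching b3), up to b2, 3× right (reaching e2) — 7 moves in all.
Check: all required cells visited; 7 ≤ 7 moves.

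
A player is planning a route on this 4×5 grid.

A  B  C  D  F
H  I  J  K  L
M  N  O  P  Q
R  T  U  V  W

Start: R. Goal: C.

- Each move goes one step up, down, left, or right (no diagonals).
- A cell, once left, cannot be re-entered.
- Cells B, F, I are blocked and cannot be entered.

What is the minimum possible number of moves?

5

The Manhattan distance from R to C is |4−1| + |1−3| = 5, so at least 5 moves are needed.
A route of 5 moves achieves this: R → M → N → O → J → C.
Since 5 matches the lower bound, it is optimal.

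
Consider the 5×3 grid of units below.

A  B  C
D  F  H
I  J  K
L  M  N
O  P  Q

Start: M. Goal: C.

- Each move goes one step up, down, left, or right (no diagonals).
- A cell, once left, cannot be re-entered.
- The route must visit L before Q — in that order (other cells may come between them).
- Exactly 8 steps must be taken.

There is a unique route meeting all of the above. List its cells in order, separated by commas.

The waypoints must appear in the order L, Q, with no cell reused.
Route from M: left 1 to L, down 1 to O, right 2 to Q, up 4 to C — 8 moves in all.
Check: order respected (L at step 1, Q at step 4); 8 moves as required.

M, L, O, P, Q, N, K, H, C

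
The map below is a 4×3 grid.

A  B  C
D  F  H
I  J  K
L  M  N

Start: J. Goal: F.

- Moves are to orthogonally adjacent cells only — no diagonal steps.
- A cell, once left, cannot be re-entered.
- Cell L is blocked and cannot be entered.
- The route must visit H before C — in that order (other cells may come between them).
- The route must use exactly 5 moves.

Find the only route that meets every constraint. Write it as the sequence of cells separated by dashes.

The waypoints must appear in the order H, C, with no cell reused.
Route from J: right to K, 2× up (reaching C), left to B, down to F — 5 moves in all.
Check: order respected (H at step 2, C at step 3); 5 moves as required.

J - K - H - C - B - F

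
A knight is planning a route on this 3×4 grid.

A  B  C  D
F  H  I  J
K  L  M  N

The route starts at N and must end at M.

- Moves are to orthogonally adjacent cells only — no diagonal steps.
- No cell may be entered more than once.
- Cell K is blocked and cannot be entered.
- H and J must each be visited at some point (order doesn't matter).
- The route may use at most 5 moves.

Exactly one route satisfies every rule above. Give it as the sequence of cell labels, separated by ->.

N -> J -> I -> H -> L -> M

The 5-move cap with required stops at H, J leaves no slack for detours.
Route from N: up to J, 2× left (reaching H), down to L, right to M — 5 moves in all.
Check: all required cells visited; 5 ≤ 5 moves.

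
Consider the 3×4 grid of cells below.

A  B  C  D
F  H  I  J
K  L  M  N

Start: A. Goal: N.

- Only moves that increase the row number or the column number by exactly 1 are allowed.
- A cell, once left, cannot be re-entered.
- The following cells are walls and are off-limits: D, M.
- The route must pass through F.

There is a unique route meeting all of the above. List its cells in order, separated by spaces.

A F H I J N

Moves only go right or down, so the column and row indices never decrease.
Route from A: down 1 to F, right 3 to J, down 1 to N — 5 moves in all.
Check: all required cells visited.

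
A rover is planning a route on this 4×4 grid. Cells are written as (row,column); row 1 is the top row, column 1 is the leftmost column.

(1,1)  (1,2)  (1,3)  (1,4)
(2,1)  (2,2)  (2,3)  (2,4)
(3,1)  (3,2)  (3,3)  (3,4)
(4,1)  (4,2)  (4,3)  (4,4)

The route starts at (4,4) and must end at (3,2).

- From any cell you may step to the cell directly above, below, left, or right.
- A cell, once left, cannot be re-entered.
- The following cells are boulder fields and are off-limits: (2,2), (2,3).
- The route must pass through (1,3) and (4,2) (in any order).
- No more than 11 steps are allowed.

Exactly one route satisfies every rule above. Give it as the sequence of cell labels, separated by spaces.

Any route must reach (1,3) and (4,2) and still end at (3,2) within 11 moves, so the order of the required stops is forced.
Route from (4,4): up 3 to (1,4), left 3 to (1,1), down 3 to (4,1), right 1 to (4,2), up 1 to (3,2) — 11 moves in all.
Check: all required cells visited; 11 ≤ 11 moves.

(4,4) (3,4) (2,4) (1,4) (1,3) (1,2) (1,1) (2,1) (3,1) (4,1) (4,2) (3,2)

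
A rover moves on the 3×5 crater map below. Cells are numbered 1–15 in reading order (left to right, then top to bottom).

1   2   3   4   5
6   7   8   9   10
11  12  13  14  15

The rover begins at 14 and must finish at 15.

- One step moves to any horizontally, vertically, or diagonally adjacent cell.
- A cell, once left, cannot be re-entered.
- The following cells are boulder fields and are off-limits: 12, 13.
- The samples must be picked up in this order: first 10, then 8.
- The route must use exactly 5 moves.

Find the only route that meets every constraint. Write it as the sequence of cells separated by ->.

The waypoints must appear in the order 10, 8, with no cell reused.
Route from 14: up-right to 10, up-left to 4, down-left to 8, right to 9, down-right to 15 — 5 moves in all.
Check: order respected (10 at step 1, 8 at step 3); 5 moves as required.

14 -> 10 -> 4 -> 8 -> 9 -> 15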